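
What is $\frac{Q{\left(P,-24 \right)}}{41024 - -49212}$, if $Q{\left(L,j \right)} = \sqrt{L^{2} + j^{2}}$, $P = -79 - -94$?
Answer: $\frac{3 \sqrt{89}}{90236} \approx 0.00031364$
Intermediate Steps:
$P = 15$ ($P = -79 + 94 = 15$)
$\frac{Q{\left(P,-24 \right)}}{41024 - -49212} = \frac{\sqrt{15^{2} + \left(-24\right)^{2}}}{41024 - -49212} = \frac{\sqrt{225 + 576}}{41024 + 49212} = \frac{\sqrt{801}}{90236} = 3 \sqrt{89} \cdot \frac{1}{90236} = \frac{3 \sqrt{89}}{90236}$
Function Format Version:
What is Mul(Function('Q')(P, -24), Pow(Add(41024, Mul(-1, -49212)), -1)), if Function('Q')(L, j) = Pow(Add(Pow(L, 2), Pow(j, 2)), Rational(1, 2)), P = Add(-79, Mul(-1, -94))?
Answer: Mul(Rational(3, 90236), Pow(89, Rational(1, 2))) ≈ 0.00031364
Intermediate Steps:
P = 15 (P = Add(-79, 94) = 15)
Mul(Function('Q')(P, -24), Pow(Add(41024, Mul(-1, -49212)), -1)) = Mul(Pow(Add(Pow(15, 2), Pow(-24, 2)), Rational(1, 2)), Pow(Add(41024, Mul(-1, -49212)), -1)) = Mul(Pow(Add(225, 576), Rational(1, 2)), Pow(Add(41024, 49212), -1)) = Mul(Pow(801, Rational(1, 2)), Pow(90236, -1)) = Mul(Mul(3, Pow(89, Rational(1, 2))), Rational(1, 90236)) = Mul(Rational(3, 90236), Pow(89, Rational(1, 2)))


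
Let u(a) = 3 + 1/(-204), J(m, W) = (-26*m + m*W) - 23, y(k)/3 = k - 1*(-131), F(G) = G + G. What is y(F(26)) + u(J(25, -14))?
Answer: 112607/204 ≈ 552.00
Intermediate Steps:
F(G) = 2*G
y(k) = 393 + 3*k (y(k) = 3*(k - 1*(-131)) = 3*(k + 131) = 3*(131 + k) = 393 + 3*k)
J(m, W) = -23 - 26*m + W*m (J(m, W) = (-26*m + W*m) - 23 = -23 - 26*m + W*m)
u(a) = 611/204 (u(a) = 3 - 1/204 = 611/204)
y(F(26)) + u(J(25, -14)) = (393 + 3*(2*26)) + 611/204 = (393 + 3*52) + 611/204 = (393 + 156) + 611/204 = 549 + 611/204 = 112607/204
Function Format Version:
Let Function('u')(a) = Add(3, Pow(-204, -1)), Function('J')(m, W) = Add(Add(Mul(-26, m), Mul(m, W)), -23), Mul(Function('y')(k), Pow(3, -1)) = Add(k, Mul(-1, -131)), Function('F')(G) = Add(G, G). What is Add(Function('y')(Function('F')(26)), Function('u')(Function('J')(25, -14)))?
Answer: Rational(112607, 204) ≈ 552.00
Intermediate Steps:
Function('F')(G) = Mul(2, G)
Function('y')(k) = Add(393, Mul(3, k)) (Function('y')(k) = Mul(3, Add(k, Mul(-1, -131))) = Mul(3, Add(k, 131)) = Mul(3, Add(131, k)) = Add(393, Mul(3, k)))
Function('J')(m, W) = Add(-23, Mul(-26, m), Mul(W, m)) (Function('J')(m, W) = Add(Add(Mul(-26, m), Mul(W, m)), -23) = Add(-23, Mul(-26, m), Mul(W, m)))
Function('u')(a) = Rational(611, 204) (Function('u')(a) = Add(3, Rational(-1, 204)) = Rational(611, 204))
Add(Function('y')(Function('F')(26)), Function('u')(Function('J')(25, -14))) = Add(Add(393, Mul(3, Mul(2, 26))), Rational(611, 204)) = Add(Add(393, Mul(3, 52)), Rational(611, 204)) = Add(Add(393, 156), Rational(611, 204)) = Add(549, Rational(611, 204)) = Rational(112607, 204)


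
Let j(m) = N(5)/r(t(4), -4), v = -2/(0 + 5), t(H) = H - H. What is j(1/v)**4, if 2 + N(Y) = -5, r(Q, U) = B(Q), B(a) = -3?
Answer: 2401/81 ≈ 29.642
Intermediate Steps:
t(H) = 0
r(Q, U) = -3
N(Y) = -7 (N(Y) = -2 - 5 = -7)
v = -2/5 ≈ -0.40000
j(m) = 7/3 (j(m) = -7/(-3) = -7*(-1/3) = 7/3)
j(1/v)**4 = (7/3)**4 = 2401/81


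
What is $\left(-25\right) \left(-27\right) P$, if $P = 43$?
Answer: $29025$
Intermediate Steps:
$\left(-25\right) \left(-27\right) P = \left(-25\right) \left(-27\right) 43 = 675 \cdot 43 = 29025$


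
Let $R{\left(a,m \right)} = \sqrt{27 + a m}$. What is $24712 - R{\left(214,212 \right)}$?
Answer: $24712 - \sqrt{45395} \approx 24499.0$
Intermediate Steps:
$24712 - R{\left(214,212 \right)} = 24712 - \sqrt{27 + 214 \cdot 212} = 24712 - \sqrt{27 + 45368} = 24712 - \sqrt{45395}$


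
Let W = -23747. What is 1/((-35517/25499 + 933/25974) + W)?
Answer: -220770342/5242932887471 ≈ -4.2108e-5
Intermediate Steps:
1/((-35517/25499 + 933/25974) + W) = 1/((-35517/25499 + 933/25974) - 23747) = 1/((-35517*1/25499 + 933*(1/25974)) - 23747) = 1/((-35517/25499 + 311/8658) - 23747) = 1/(-299575997/220770342 - 23747) = 1/(-5242932887471/220770342) = -220770342/5242932887471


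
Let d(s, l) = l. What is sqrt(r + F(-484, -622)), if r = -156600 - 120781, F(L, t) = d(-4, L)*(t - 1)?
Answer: sqrt(24151) ≈ 155.41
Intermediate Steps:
F(L, t) = L*(-1 + t) (F(L, t) = L*(t - 1) = L*(-1 + t))
r = -277381
sqrt(r + F(-484, -622)) = sqrt(-277381 - 484*(-1 - 622)) = sqrt(-277381 - 484*(-623)) = sqrt(-277381 + 301532) = sqrt(24151)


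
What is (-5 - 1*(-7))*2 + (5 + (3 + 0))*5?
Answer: 44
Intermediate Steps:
(-5 - 1*(-7))*2 + (5 + (3 + 0))*5 = (-5 + 7)*2 + (5 + 3)*5 = 2*2 + 8*5 = 4 + 40 = 44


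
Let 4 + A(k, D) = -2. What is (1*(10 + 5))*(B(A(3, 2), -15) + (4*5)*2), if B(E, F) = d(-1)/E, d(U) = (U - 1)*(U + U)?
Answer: 590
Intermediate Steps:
d(U) = 2*U*(-1 + U) (d(U) = (-1 + U)*(2*U) = 2*U*(-1 + U))
A(k, D) = -6 (A(k, D) = -4 - 2 = -6)
B(E, F) = 4/E (B(E, F) = (2*(-1)*(-1 - 1))/E = (2*(-1)*(-2))/E = 4/E)
(1*(10 + 5))*(B(A(3, 2), -15) + (4*5)*2) = (1*(10 + 5))*(4/(-6) + (4*5)*2) = (1*15)*(4*(-⅙) + 20*2) = 15*(-⅔ + 40) = 15*(118/3) = 590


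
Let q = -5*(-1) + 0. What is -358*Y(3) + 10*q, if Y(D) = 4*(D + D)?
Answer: -8542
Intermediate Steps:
q = 5 (q = 5 + 0 = 5)
Y(D) = 8*D (Y(D) = 4*(2*D) = 8*D)
-358*Y(3) + 10*q = -2864*3 + 10*5 = -358*24 + 50 = -8592 + 50 = -8542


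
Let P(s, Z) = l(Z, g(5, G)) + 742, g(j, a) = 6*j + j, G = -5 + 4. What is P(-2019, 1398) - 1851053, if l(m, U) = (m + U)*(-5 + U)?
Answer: -1807321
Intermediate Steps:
G = -1
g(j, a) = 7*j
l(m, U) = (-5 + U)*(U + m) (l(m, U) = (U + m)*(-5 + U) = (-5 + U)*(U + m))
P(s, Z) = 1792 + 30*Z (P(s, Z) = ((7*5)² - 35*5 - 5*Z + (7*5)*Z) + 742 = (35² - 5*35 - 5*Z + 35*Z) + 742 = (1225 - 175 - 5*Z + 35*Z) + 742 = (1050 + 30*Z) + 742 = 1792 + 30*Z)
P(-2019, 1398) - 1851053 = (1792 + 30*1398) - 1851053 = (1792 + 41940) - 1851053 = 43732 - 1851053 = -1807321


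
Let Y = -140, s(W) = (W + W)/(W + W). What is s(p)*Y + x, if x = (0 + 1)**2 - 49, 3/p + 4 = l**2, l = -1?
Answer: -188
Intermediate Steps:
p = -1 (p = 3/(-4 + (-1)**2) = 3/(-4 + 1) = 3/(-3) = 3*(-1/3) = -1)
s(W) = 1 (s(W) = (2*W)/((2*W)) = (2*W)*(1/(2*W)) = 1)
x = -48 (x = 1**2 - 49 = 1 - 49 = -48)
s(p)*Y + x = 1*(-140) - 48 = -140 - 48 = -188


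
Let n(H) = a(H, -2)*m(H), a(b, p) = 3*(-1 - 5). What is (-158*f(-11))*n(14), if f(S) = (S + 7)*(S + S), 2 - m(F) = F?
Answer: -3003264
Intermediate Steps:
a(b, p) = -18 (a(b, p) = 3*(-6) = -18)
m(F) = 2 - F
f(S) = 2*S*(7 + S) (f(S) = (7 + S)*(2*S) = 2*S*(7 + S))
n(H) = -36 + 18*H (n(H) = -18*(2 - H) = -36 + 18*H)
(-158*f(-11))*n(14) = (-316*(-11)*(7 - 11))*(-36 + 18*14) = (-316*(-11)*(-4))*(-36 + 252) = -158*88*216 = -13904*216 = -3003264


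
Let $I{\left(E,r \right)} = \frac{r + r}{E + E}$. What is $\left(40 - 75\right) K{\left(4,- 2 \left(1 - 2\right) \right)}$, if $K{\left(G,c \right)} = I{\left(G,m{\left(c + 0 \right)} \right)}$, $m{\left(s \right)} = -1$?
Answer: $\frac{35}{4} \approx 8.75$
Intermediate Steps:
$I{\left(E,r \right)} = \frac{r}{E}$ ($I{\left(E,r \right)} = \frac{2 r}{2 E} = 2 r \frac{1}{2 E} = \frac{r}{E}$)
$K{\left(G,c \right)} = - \frac{1}{G}$
$\left(40 - 75\right) K{\left(4,- 2 \left(1 - 2\right) \right)} = \left(40 - 75\right) \left(- \frac{1}{4}\right) = - 35 \left(\left(-1\right) \frac{1}{4}\right) = \left(-35\right) \left(- \frac{1}{4}\right) = \frac{35}{4}$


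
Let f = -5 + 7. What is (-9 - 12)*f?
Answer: -42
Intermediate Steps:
f = 2
(-9 - 12)*f = (-9 - 12)*2 = -21*2 = -42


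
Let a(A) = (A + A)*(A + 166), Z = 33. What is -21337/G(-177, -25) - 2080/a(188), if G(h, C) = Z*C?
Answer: 59131751/2287725 ≈ 25.847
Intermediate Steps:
G(h, C) = 33*C
a(A) = 2*A*(166 + A) (a(A) = (2*A)*(166 + A) = 2*A*(166 + A))
-21337/G(-177, -25) - 2080/a(188) = -21337/(33*(-25)) - 2080*1/(376*(166 + 188)) = -21337/(-825) - 2080/(2*188*354) = -21337*(-1/825) - 2080/133104 = 21337/825 - 2080*1/133104 = 21337/825 - 130/8319 = 59131751/2287725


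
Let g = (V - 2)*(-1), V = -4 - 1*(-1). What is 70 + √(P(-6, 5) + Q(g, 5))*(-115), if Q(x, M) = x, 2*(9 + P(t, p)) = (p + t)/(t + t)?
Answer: 70 - 115*I*√570/12 ≈ 70.0 - 228.8*I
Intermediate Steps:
V = -3 (V = -4 + 1 = -3)
P(t, p) = -9 + (p + t)/(4*t) (P(t, p) = -9 + ((p + t)/(t + t))/2 = -9 + ((p + t)/((2*t)))/2 = -9 + ((p + t)*(1/(2*t)))/2 = -9 + ((p + t)/(2*t))/2 = -9 + (p + t)/(4*t))
g = 5 (g = (-3 - 2)*(-1) = -5*(-1) = 5)
70 + √(P(-6, 5) + Q(g, 5))*(-115) = 70 + √((¼)*(5 - 35*(-6))/(-6) + 5)*(-115) = 70 + √((¼)*(-⅙)*(5 + 210) + 5)*(-115) = 70 + √((¼)*(-⅙)*215 + 5)*(-115) = 70 + √(-215/24 + 5)*(-115) = 70 + √(-95/24)*(-115) = 70 + (I*√570/12)*(-115) = 70 - 115*I*√570/12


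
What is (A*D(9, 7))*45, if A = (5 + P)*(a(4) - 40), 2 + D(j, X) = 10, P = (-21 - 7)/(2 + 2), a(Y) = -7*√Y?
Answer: 38880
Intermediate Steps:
P = -7 (P = -28/4 = -28*¼ = -7)
D(j, X) = 8 (D(j, X) = -2 + 10 = 8)
A = 108 (A = (5 - 7)*(-7*√4 - 40) = -2*(-7*2 - 40) = -2*(-14 - 40) = -2*(-54) = 108)
(A*D(9, 7))*45 = (108*8)*45 = 864*45 = 38880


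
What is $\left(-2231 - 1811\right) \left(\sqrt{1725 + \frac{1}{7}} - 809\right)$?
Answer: $3269978 - \frac{8084 \sqrt{21133}}{7} \approx 3.1021 \cdot 10^{6}$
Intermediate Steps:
$\left(-2231 - 1811\right) \left(\sqrt{1725 + \frac{1}{7}} - 809\right) = - 4042 \left(\sqrt{1725 + \frac{1}{7}} - 809\right) = - 4042 \left(\sqrt{\frac{12076}{7}} - 809\right) = - 4042 \left(\frac{2 \sqrt{21133}}{7} - 809\right) = - 4042 \left(-809 + \frac{2 \sqrt{21133}}{7}\right) = 3269978 - \frac{8084 \sqrt{21133}}{7}$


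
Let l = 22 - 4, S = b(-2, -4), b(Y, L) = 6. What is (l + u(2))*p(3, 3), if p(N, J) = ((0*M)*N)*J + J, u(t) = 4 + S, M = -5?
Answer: 84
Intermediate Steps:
S = 6
u(t) = 10 (u(t) = 4 + 6 = 10)
p(N, J) = J (p(N, J) = ((0*(-5))*N)*J + J = (0*N)*J + J = 0*J + J = 0 + J = J)
l = 18
(l + u(2))*p(3, 3) = (18 + 10)*3 = 28*3 = 84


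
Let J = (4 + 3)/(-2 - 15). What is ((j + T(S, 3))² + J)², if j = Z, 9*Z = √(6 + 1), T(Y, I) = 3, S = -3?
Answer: 148582093/1896129 + 47780*√7/4131 ≈ 108.96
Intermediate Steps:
Z = √7/9 (Z = √(6 + 1)/9 = √7/9 ≈ 0.29397)
j = √7/9 ≈ 0.29397
J = -7/17 (J = 7/(-17) = 7*(-1/17) = -7/17 ≈ -0.41176)
((j + T(S, 3))² + J)² = ((√7/9 + 3)² - 7/17)² = ((3 + √7/9)² - 7/17)² = (-7/17 + (3 + √7/9)²)²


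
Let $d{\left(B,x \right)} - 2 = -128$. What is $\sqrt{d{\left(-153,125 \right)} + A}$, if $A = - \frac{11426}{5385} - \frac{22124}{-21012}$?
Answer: $\frac{i \sqrt{11297516129560785}}{9429135} \approx 11.272 i$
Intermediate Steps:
$d{\left(B,x \right)} = -126$ ($d{\left(B,x \right)} = 2 - 128 = -126$)
$A = - \frac{10078781}{9429135}$ ($A = \left(-11426\right) \frac{1}{5385} - - \frac{5531}{5253} = - \frac{11426}{5385} + \frac{5531}{5253} = - \frac{10078781}{9429135} \approx -1.0689$)
$\sqrt{d{\left(-153,125 \right)} + A} = \sqrt{-126 - \frac{10078781}{9429135}} = \sqrt{- \frac{1198149791}{9429135}} = \frac{i \sqrt{11297516129560785}}{9429135}$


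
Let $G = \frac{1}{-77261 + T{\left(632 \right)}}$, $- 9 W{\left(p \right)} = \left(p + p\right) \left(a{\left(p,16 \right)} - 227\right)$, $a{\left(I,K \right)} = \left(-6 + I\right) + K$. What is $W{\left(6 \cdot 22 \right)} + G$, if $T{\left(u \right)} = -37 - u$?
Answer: $\frac{582916397}{233790} \approx 2493.3$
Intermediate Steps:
$a{\left(I,K \right)} = -6 + I + K$
$W{\left(p \right)} = - \frac{2 p \left(-217 + p\right)}{9}$ ($W{\left(p \right)} = - \frac{\left(p + p\right) \left(\left(-6 + p + 16\right) - 227\right)}{9} = - \frac{2 p \left(\left(10 + p\right) - 227\right)}{9} = - \frac{2 p \left(-217 + p\right)}{9}$)
$G = - \frac{1}{77930}$ ($G = \frac{1}{-77261 - 669} = \frac{1}{-77930} = - \frac{1}{77930} \approx -1.2832 \cdot 10^{-5}$)
$W{\left(6 \cdot 22 \right)} + G = \frac{2 \cdot 6 \cdot 22 \left(217 - 6 \cdot 22\right)}{9} - \frac{1}{77930} = \frac{2}{9} \cdot 132 \left(217 - 132\right) - \frac{1}{77930} = \frac{2}{9} \cdot 132 \cdot 85 - \frac{1}{77930} = \frac{7480}{3} - \frac{1}{77930} = \frac{582916397}{233790}$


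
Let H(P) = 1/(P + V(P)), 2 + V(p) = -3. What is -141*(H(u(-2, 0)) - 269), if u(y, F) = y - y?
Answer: 189786/5 ≈ 37957.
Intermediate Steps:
V(p) = -5 (V(p) = -2 - 3 = -5)
u(y, F) = 0
H(P) = 1/(-5 + P) (H(P) = 1/(P - 5) = 1/(-5 + P))
-141*(H(u(-2, 0)) - 269) = -141*(1/(-5 + 0) - 269) = -141*(1/(-5) - 269) = -141*(-⅕ - 269) = -141*(-1346/5) = 189786/5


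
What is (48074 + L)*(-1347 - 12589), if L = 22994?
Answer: -990403648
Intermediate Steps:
(48074 + L)*(-1347 - 12589) = (48074 + 22994)*(-1347 - 12589) = 71068*(-13936) = -990403648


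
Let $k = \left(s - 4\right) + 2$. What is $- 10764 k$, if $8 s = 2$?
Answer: $18837$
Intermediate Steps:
$s = \frac{1}{4}$ ($s = \frac{1}{8} \cdot 2 = \frac{1}{4} \approx 0.25$)
$k = - \frac{7}{4}$ ($k = \left(\frac{1}{4} - 4\right) + 2 = - \frac{15}{4} + 2 = - \frac{7}{4} \approx -1.75$)
$- 10764 k = \left(-10764\right) \left(- \frac{7}{4}\right) = 18837$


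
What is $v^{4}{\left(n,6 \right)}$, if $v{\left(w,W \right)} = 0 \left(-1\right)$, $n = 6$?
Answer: $0$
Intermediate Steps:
$v{\left(w,W \right)} = 0$
$v^{4}{\left(n,6 \right)} = 0^{4} = 0$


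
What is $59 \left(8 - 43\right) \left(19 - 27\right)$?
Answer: $16520$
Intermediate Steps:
$59 \left(8 - 43\right) \left(19 - 27\right) = 59 \left(\left(-35\right) \left(-8\right)\right) = 59 \cdot 280 = 16520$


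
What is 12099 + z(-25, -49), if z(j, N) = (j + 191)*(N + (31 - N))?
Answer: 17245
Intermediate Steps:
z(j, N) = 5921 + 31*j (z(j, N) = (191 + j)*31 = 5921 + 31*j)
12099 + z(-25, -49) = 12099 + (5921 + 31*(-25)) = 12099 + (5921 - 775) = 12099 + 5146 = 17245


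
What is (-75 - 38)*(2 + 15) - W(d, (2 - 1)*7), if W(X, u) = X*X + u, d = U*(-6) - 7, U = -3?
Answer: -2049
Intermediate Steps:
d = 11 (d = -3*(-6) - 7 = 18 - 7 = 11)
W(X, u) = u + X² (W(X, u) = X² + u = u + X²)
(-75 - 38)*(2 + 15) - W(d, (2 - 1)*7) = (-75 - 38)*(2 + 15) - ((2 - 1)*7 + 11²) = -113*17 - (1*7 + 121) = -1921 - (7 + 121) = -1921 - 1*128 = -1921 - 128 = -2049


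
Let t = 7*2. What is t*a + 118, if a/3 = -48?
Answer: -1898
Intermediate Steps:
t = 14
a = -144 (a = 3*(-48) = -144)
t*a + 118 = 14*(-144) + 118 = -2016 + 118 = -1898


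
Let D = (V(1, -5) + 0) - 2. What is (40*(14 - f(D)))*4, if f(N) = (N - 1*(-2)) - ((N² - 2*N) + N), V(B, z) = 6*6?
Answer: 176000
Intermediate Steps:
V(B, z) = 36
D = 34 (D = (36 + 0) - 2 = 36 - 2 = 34)
f(N) = 2 - N² + 2*N (f(N) = (N + 2) - (N² - N) = (2 + N) + (N - N²) = 2 - N² + 2*N)
(40*(14 - f(D)))*4 = (40*(14 - (2 - 1*34² + 2*34)))*4 = (40*(14 - (2 - 1*1156 + 68)))*4 = (40*(14 - (2 - 1156 + 68)))*4 = (40*(14 - 1*(-1086)))*4 = (40*(14 + 1086))*4 = (40*1100)*4 = 44000*4 = 176000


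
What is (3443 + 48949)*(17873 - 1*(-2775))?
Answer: 1081790016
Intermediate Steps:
(3443 + 48949)*(17873 - 1*(-2775)) = 52392*(17873 + 2775) = 52392*20648 = 1081790016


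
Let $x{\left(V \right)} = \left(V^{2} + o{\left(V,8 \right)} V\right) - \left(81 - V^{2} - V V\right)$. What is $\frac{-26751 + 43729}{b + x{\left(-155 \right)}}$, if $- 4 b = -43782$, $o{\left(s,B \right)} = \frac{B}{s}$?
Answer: $\frac{33956}{165895} \approx 0.20468$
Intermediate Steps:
$b = \frac{21891}{2}$ ($b = \left(- \frac{1}{4}\right) \left(-43782\right) = \frac{21891}{2} \approx 10946.0$)
$x{\left(V \right)} = -73 + 3 V^{2}$ ($x{\left(V \right)} = \left(V^{2} + \frac{8}{V} V\right) - \left(81 - V^{2} - V V\right) = \left(V^{2} + 8\right) + \left(\left(V^{2} + V^{2}\right) - 81\right) = \left(8 + V^{2}\right) + \left(2 V^{2} - 81\right) = \left(8 + V^{2}\right) + \left(-81 + 2 V^{2}\right) = -73 + 3 V^{2}$)
$\frac{-26751 + 43729}{b + x{\left(-155 \right)}} = \frac{-26751 + 43729}{\frac{21891}{2} - \left(73 - 3 \left(-155\right)^{2}\right)} = \frac{16978}{\frac{21891}{2} + \left(-73 + 3 \cdot 24025\right)} = \frac{16978}{\frac{21891}{2} + \left(-73 + 72075\right)} = \frac{16978}{\frac{21891}{2} + 72002} = \frac{16978}{\frac{165895}{2}} = 16978 \cdot \frac{2}{165895} = \frac{33956}{165895}$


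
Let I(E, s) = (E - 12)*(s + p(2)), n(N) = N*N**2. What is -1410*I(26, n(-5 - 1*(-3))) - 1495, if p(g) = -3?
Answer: 215645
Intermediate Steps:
n(N) = N**3
I(E, s) = (-12 + E)*(-3 + s) (I(E, s) = (E - 12)*(s - 3) = (-12 + E)*(-3 + s))
-1410*I(26, n(-5 - 1*(-3))) - 1495 = -1410*(36 - 12*(-5 - 1*(-3))**3 - 3*26 + 26*(-5 - 1*(-3))**3) - 1495 = -1410*(36 - 12*(-5 + 3)**3 - 78 + 26*(-5 + 3)**3) - 1495 = -1410*(36 - 12*(-2)**3 - 78 + 26*(-2)**3) - 1495 = -1410*(36 - 12*(-8) - 78 + 26*(-8)) - 1495 = -1410*(36 + 96 - 78 - 208) - 1495 = -1410*(-154) - 1495 = 217140 - 1495 = 215645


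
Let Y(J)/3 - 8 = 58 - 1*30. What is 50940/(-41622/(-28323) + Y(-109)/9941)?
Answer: 2390435426070/69470531 ≈ 34409.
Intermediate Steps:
Y(J) = 108 (Y(J) = 24 + 3*(58 - 1*30) = 24 + 3*(58 - 30) = 24 + 3*28 = 24 + 84 = 108)
50940/(-41622/(-28323) + Y(-109)/9941) = 50940/(-41622/(-28323) + 108/9941) = 50940/(-41622*(-1/28323) + 108*(1/9941)) = 50940/(13874/9441 + 108/9941) = 50940/(138941062/93852981) = 50940*(93852981/138941062) = 2390435426070/69470531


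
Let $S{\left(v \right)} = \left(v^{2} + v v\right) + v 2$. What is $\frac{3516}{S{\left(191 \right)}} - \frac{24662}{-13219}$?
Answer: $\frac{154607311}{80794528} \approx 1.9136$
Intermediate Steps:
$S{\left(v \right)} = 2 v + 2 v^{2}$ ($S{\left(v \right)} = \left(v^{2} + v^{2}\right) + 2 v = 2 v^{2} + 2 v = 2 v + 2 v^{2}$)
$\frac{3516}{S{\left(191 \right)}} - \frac{24662}{-13219} = \frac{3516}{2 \cdot 191 \left(1 + 191\right)} - \frac{24662}{-13219} = \frac{3516}{2 \cdot 191 \cdot 192} - - \frac{24662}{13219} = \frac{3516}{73344} + \frac{24662}{13219} = 3516 \cdot \frac{1}{73344} + \frac{24662}{13219} = \frac{293}{6112} + \frac{24662}{13219} = \frac{154607311}{80794528}$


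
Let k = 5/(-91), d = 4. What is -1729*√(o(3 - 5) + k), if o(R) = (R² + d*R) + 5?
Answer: -19*√7826 ≈ -1680.8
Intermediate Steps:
k = -5/91 (k = 5*(-1/91) = -5/91 ≈ -0.054945)
o(R) = 5 + R² + 4*R (o(R) = (R² + 4*R) + 5 = 5 + R² + 4*R)
-1729*√(o(3 - 5) + k) = -1729*√((5 + (3 - 5)² + 4*(3 - 5)) - 5/91) = -1729*√((5 + (-2)² + 4*(-2)) - 5/91) = -1729*√((5 + 4 - 8) - 5/91) = -1729*√(1 - 5/91) = -19*√7826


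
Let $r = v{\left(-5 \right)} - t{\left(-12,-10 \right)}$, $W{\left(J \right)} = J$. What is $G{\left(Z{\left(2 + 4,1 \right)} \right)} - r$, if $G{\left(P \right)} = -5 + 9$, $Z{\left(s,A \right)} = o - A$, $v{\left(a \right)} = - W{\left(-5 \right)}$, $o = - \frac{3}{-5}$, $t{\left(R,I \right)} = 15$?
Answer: $14$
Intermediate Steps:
$o = \frac{3}{5}$ ($o = \left(-3\right) \left(- \frac{1}{5}\right) = \frac{3}{5} \approx 0.6$)
$v{\left(a \right)} = 5$ ($v{\left(a \right)} = \left(-1\right) \left(-5\right) = 5$)
$Z{\left(s,A \right)} = \frac{3}{5} - A$
$G{\left(P \right)} = 4$
$r = -10$ ($r = 5 - 15 = -10$)
$G{\left(Z{\left(2 + 4,1 \right)} \right)} - r = 4 - -10 = 4 + 10 = 14$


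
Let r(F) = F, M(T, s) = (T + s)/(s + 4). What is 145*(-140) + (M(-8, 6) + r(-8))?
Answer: -101541/5 ≈ -20308.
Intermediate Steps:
M(T, s) = (T + s)/(4 + s)
145*(-140) + (M(-8, 6) + r(-8)) = 145*(-140) + ((-8 + 6)/(4 + 6) - 8) = -20300 + (-2/10 - 8) = -20300 + ((⅒)*(-2) - 8) = -20300 + (-⅕ - 8) = -20300 - 41/5 = -101541/5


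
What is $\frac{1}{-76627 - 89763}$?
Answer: $- \frac{1}{166390} \approx -6.01 \cdot 10^{-6}$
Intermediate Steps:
$\frac{1}{-76627 - 89763} = \frac{1}{-166390} = - \frac{1}{166390}$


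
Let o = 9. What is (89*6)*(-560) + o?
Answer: -299031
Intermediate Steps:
(89*6)*(-560) + o = (89*6)*(-560) + 9 = 534*(-560) + 9 = -299040 + 9 = -299031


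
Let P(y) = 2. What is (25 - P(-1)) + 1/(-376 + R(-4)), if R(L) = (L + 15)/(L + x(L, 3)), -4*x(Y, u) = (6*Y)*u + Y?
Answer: 129452/5629 ≈ 22.997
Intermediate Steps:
x(Y, u) = -Y/4 - 3*Y*u/2 (x(Y, u) = -((6*Y)*u + Y)/4 = -(6*Y*u + Y)/4 = -(Y + 6*Y*u)/4 = -Y/4 - 3*Y*u/2)
R(L) = -4*(15 + L)/(15*L) (R(L) = (L + 15)/(L - L*(1 + 6*3)/4) = (15 + L)/(L - L*(1 + 18)/4) = (15 + L)/(L - 1/4*L*19) = (15 + L)/(L - 19*L/4) = (15 + L)/((-15*L/4)) = (15 + L)*(-4/(15*L)) = -4*(15 + L)/(15*L))
(25 - P(-1)) + 1/(-376 + R(-4)) = (25 - 1*2) + 1/(-376 + (-4/15 - 4/(-4))) = (25 - 2) + 1/(-376 + (-4/15 - 4*(-1/4))) = 23 + 1/(-376 + (-4/15 + 1)) = 23 + 1/(-376 + 11/15) = 23 + 1/(-5629/15) = 23 - 15/5629 = 129452/5629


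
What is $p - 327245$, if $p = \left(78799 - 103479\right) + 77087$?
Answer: $-274838$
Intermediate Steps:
$p = 52407$ ($p = -24680 + 77087 = 52407$)
$p - 327245 = 52407 - 327245 = -274838$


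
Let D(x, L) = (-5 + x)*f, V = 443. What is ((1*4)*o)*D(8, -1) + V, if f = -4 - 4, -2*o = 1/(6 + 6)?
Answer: 447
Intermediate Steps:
o = -1/24 (o = -1/(2*(6 + 6)) = -½/12 = -½*1/12 = -1/24 ≈ -0.041667)
f = -8
D(x, L) = 40 - 8*x (D(x, L) = (-5 + x)*(-8) = 40 - 8*x)
((1*4)*o)*D(8, -1) + V = ((1*4)*(-1/24))*(40 - 8*8) + 443 = (4*(-1/24))*(40 - 64) + 443 = -⅙*(-24) + 443 = 4 + 443 = 447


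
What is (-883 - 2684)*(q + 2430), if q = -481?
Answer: -6952083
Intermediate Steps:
(-883 - 2684)*(q + 2430) = (-883 - 2684)*(-481 + 2430) = -3567*1949 = -6952083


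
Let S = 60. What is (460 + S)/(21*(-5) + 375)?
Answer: 52/27 ≈ 1.9259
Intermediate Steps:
(460 + S)/(21*(-5) + 375) = (460 + 60)/(21*(-5) + 375) = 520/(-105 + 375) = 520/270 = 520*(1/270) = 52/27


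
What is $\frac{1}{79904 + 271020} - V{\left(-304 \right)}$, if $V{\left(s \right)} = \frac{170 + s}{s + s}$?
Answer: $- \frac{5877901}{26670224} \approx -0.22039$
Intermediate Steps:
$V{\left(s \right)} = \frac{170 + s}{2 s}$
$\frac{1}{79904 + 271020} - V{\left(-304 \right)} = \frac{1}{79904 + 271020} - \frac{170 - 304}{2 \left(-304\right)} = \frac{1}{350924} - \frac{1}{2} \left(- \frac{1}{304}\right) \left(-134\right) = \frac{1}{350924} - \frac{67}{304} = - \frac{5877901}{26670224}$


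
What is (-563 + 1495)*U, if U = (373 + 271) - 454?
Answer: 177080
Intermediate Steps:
U = 190 (U = 644 - 454 = 190)
(-563 + 1495)*U = (-563 + 1495)*190 = 932*190 = 177080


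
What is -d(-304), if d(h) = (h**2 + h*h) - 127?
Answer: -184705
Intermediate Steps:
d(h) = -127 + 2*h**2 (d(h) = (h**2 + h**2) - 127 = 2*h**2 - 127 = -127 + 2*h**2)
-d(-304) = -(-127 + 2*(-304)**2) = -(-127 + 2*92416) = -(-127 + 184832) = -1*184705 = -184705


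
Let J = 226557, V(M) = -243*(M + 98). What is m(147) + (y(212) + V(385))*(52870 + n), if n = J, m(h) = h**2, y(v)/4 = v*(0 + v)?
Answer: 17438222398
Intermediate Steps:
V(M) = -23814 - 243*M (V(M) = -243*(98 + M) = -23814 - 243*M)
y(v) = 4*v**2 (y(v) = 4*(v*(0 + v)) = 4*(v*v) = 4*v**2)
n = 226557
m(147) + (y(212) + V(385))*(52870 + n) = 147**2 + (4*212**2 + (-23814 - 243*385))*(52870 + 226557) = 21609 + (4*44944 + (-23814 - 93555))*279427 = 21609 + (179776 - 117369)*279427 = 21609 + 62407*279427 = 21609 + 17438200789 = 17438222398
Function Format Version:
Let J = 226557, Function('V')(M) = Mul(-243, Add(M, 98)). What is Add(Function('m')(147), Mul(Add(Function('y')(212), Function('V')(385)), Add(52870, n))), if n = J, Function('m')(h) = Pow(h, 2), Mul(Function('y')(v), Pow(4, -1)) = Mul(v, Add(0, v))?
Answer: 17438222398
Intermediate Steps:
Function('V')(M) = Add(-23814, Mul(-243, M)) (Function('V')(M) = Mul(-243, Add(98, M)) = Add(-23814, Mul(-243, M)))
Function('y')(v) = Mul(4, Pow(v, 2)) (Function('y')(v) = Mul(4, Mul(v, Add(0, v))) = Mul(4, Mul(v, v)) = Mul(4, Pow(v, 2)))
n = 226557
Add(Function('m')(147), Mul(Add(Function('y')(212), Function('V')(385)), Add(52870, n))) = Add(Pow(147, 2), Mul(Add(Mul(4, Pow(212, 2)), Add(-23814, Mul(-243, 385))), Add(52870, 226557))) = Add(21609, Mul(Add(Mul(4, 44944), Add(-23814, -93555)), 279427)) = Add(21609, Mul(Add(179776, -117369), 279427)) = Add(21609, Mul(62407, 279427)) = Add(21609, 17438200789) = 17438222398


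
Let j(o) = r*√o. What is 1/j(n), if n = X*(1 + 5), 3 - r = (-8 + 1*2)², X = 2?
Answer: -√3/198 ≈ -0.0087477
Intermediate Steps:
r = -33 (r = 3 - (-8 + 1*2)² = 3 - (-8 + 2)² = 3 - 1*(-6)² = 3 - 1*36 = 3 - 36 = -33)
n = 12 (n = 2*(1 + 5) = 2*6 = 12)
j(o) = -33*√o
1/j(n) = 1/(-66*√3) = -√3/198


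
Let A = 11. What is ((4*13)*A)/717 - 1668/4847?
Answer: 1576528/3475299 ≈ 0.45364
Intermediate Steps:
((4*13)*A)/717 - 1668/4847 = ((4*13)*11)/717 - 1668/4847 = (52*11)*(1/717) - 1668*1/4847 = 572*(1/717) - 1668/4847 = 572/717 - 1668/4847 = 1576528/3475299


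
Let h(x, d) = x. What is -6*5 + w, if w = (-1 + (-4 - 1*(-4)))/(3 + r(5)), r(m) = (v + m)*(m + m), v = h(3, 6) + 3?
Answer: -3391/113 ≈ -30.009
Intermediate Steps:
v = 6 (v = 3 + 3 = 6)
r(m) = 2*m*(6 + m) (r(m) = (6 + m)*(m + m) = (6 + m)*(2*m) = 2*m*(6 + m))
w = -1/113 (w = (-1 + (-4 - 1*(-4)))/(3 + 2*5*(6 + 5)) = (-1 + (-4 + 4))/(3 + 2*5*11) = (-1 + 0)/(3 + 110) = -1/113 ≈ -0.0088496)
-6*5 + w = -6*5 - 1/113 = -30 - 1/113 = -3391/113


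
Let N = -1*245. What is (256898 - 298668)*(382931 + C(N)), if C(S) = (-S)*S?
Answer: -13487783620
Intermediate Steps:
N = -245
C(S) = -S**2
(256898 - 298668)*(382931 + C(N)) = (256898 - 298668)*(382931 - 1*(-245)**2) = -41770*(382931 - 1*60025) = -41770*(382931 - 60025) = -41770*322906 = -13487783620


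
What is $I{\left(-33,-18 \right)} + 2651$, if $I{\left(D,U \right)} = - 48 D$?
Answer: $4235$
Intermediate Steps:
$I{\left(-33,-18 \right)} + 2651 = \left(-48\right) \left(-33\right) + 2651 = 1584 + 2651 = 4235$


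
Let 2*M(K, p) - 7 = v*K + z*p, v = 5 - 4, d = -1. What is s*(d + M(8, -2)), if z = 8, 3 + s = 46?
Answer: -129/2 ≈ -64.500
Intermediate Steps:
s = 43 (s = -3 + 46 = 43)
v = 1
M(K, p) = 7/2 + K/2 + 4*p (M(K, p) = 7/2 + (1*K + 8*p)/2 = 7/2 + (K + 8*p)/2 = 7/2 + (K/2 + 4*p) = 7/2 + K/2 + 4*p)
s*(d + M(8, -2)) = 43*(-1 + (7/2 + (1/2)*8 + 4*(-2))) = 43*(-1 + (7/2 + 4 - 8)) = 43*(-1 - 1/2) = 43*(-3/2) = -129/2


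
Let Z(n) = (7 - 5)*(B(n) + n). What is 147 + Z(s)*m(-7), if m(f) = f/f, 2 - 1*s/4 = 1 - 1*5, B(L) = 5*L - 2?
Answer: 431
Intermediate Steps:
B(L) = -2 + 5*L
s = 24 (s = 8 - 4*(1 - 1*5) = 8 - 4*(1 - 5) = 8 - 4*(-4) = 8 + 16 = 24)
Z(n) = -4 + 12*n (Z(n) = (7 - 5)*((-2 + 5*n) + n) = 2*(-2 + 6*n) = -4 + 12*n)
m(f) = 1
147 + Z(s)*m(-7) = 147 + (-4 + 12*24)*1 = 147 + (-4 + 288)*1 = 147 + 284*1 = 147 + 284 = 431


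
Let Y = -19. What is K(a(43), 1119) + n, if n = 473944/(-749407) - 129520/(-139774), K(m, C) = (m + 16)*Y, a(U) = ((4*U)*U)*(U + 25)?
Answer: -500480732445282432/52373807009 ≈ -9.5559e+6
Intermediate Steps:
a(U) = 4*U**2*(25 + U) (a(U) = (4*U**2)*(25 + U) = 4*U**2*(25 + U))
K(m, C) = -304 - 19*m (K(m, C) = (m + 16)*(-19) = (16 + m)*(-19) = -304 - 19*m)
n = 15409072992/52373807009 (n = 473944*(-1/749407) - 129520*(-1/139774) = -473944/749407 + 64760/69887 = 15409072992/52373807009 ≈ 0.29421)
K(a(43), 1119) + n = (-304 - 76*43**2*(25 + 43)) + 15409072992/52373807009 = (-304 - 76*1849*68) + 15409072992/52373807009 = (-304 - 19*502928) + 15409072992/52373807009 = (-304 - 9555632) + 15409072992/52373807009 = -9555936 + 15409072992/52373807009 = -500480732445282432/52373807009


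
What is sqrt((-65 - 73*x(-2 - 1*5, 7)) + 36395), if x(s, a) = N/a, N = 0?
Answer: sqrt(36330) ≈ 190.60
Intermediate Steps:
x(s, a) = 0 (x(s, a) = 0/a = 0)
sqrt((-65 - 73*x(-2 - 1*5, 7)) + 36395) = sqrt((-65 - 73*0) + 36395) = sqrt((-65 + 0) + 36395) = sqrt(-65 + 36395) = sqrt(36330)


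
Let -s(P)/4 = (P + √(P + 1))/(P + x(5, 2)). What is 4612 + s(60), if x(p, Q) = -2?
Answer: 133628/29 - 2*√61/29 ≈ 4607.3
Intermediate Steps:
s(P) = -4*(P + √(1 + P))/(-2 + P) (s(P) = -4*(P + √(P + 1))/(P - 2) = -4*(P + √(1 + P))/(-2 + P))
4612 + s(60) = 4612 + 4*(-1*60 - √(1 + 60))/(-2 + 60) = 4612 + 4*(-60 - √61)/58 = 4612 + 4*(1/58)*(-60 - √61) = 4612 + (-120/29 - 2*√61/29) = 133628/29 - 2*√61/29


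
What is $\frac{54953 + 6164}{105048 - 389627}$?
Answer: $- \frac{61117}{284579} \approx -0.21476$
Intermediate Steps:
$\frac{54953 + 6164}{105048 - 389627} = \frac{61117}{-284579} = 61117 \left(- \frac{1}{284579}\right) = - \frac{61117}{284579}$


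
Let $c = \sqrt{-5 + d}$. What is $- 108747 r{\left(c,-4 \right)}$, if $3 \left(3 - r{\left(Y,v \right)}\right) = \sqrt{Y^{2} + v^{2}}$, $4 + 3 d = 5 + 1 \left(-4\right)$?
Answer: $-326241 + 36249 \sqrt{10} \approx -2.1161 \cdot 10^{5}$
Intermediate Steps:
$d = -1$ ($d = - \frac{4}{3} + \frac{5 + 1 \left(-4\right)}{3} = - \frac{4}{3} + \frac{5 - 4}{3} = - \frac{4}{3} + \frac{1}{3} \cdot 1 = - \frac{4}{3} + \frac{1}{3} = -1$)
$c = i \sqrt{6}$ ($c = \sqrt{-5 - 1} = \sqrt{-6} = i \sqrt{6} \approx 2.4495 i$)
$r{\left(Y,v \right)} = 3 - \frac{\sqrt{Y^{2} + v^{2}}}{3}$
$- 108747 r{\left(c,-4 \right)} = - 108747 \left(3 - \frac{\sqrt{\left(i \sqrt{6}\right)^{2} + \left(-4\right)^{2}}}{3}\right) = - 108747 \left(3 - \frac{\sqrt{-6 + 16}}{3}\right) = - 108747 \left(3 - \frac{\sqrt{10}}{3}\right) = -326241 + 36249 \sqrt{10}$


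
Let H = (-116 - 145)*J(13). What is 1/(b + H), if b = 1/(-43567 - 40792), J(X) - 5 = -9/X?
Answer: -1096667/1232991157 ≈ -0.00088944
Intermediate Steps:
J(X) = 5 - 9/X
H = -14616/13 (H = (-116 - 145)*(5 - 9/13) = -261*(5 - 9*1/13) = -261*(5 - 9/13) = -261*56/13 = -14616/13 ≈ -1124.3)
b = -1/84359 (b = 1/(-84359) = -1/84359 ≈ -1.1854e-5)
1/(b + H) = 1/(-1/84359 - 14616/13) = 1/(-1232991157/1096667) = -1096667/1232991157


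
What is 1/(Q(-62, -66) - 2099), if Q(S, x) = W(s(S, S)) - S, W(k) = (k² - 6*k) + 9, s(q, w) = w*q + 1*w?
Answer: 1/14278804 ≈ 7.0034e-8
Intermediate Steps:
s(q, w) = w + q*w (s(q, w) = q*w + w = w + q*w)
W(k) = 9 + k² - 6*k
Q(S, x) = 9 - S + S²*(1 + S)² - 6*S*(1 + S) (Q(S, x) = (9 + (S*(1 + S))² - 6*S*(1 + S)) - S = (9 + S²*(1 + S)² - 6*S*(1 + S)) - S = 9 - S + S²*(1 + S)² - 6*S*(1 + S))
1/(Q(-62, -66) - 2099) = 1/((9 - 1*(-62) + (-62)²*(1 - 62)² - 6*(-62)*(1 - 62)) - 2099) = 1/((9 + 62 + 3844*(-61)² - 6*(-62)*(-61)) - 2099) = 1/((9 + 62 + 3844*3721 - 22692) - 2099) = 1/((9 + 62 + 14303524 - 22692) - 2099) = 1/(14280903 - 2099) = 1/14278804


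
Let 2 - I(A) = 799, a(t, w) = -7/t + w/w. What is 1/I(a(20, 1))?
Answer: -1/797 ≈ -0.0012547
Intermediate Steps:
a(t, w) = 1 - 7/t (a(t, w) = -7/t + 1 = 1 - 7/t)
I(A) = -797 (I(A) = 2 - 1*799 = 2 - 799 = -797)
1/I(a(20, 1)) = 1/(-797) = -1/797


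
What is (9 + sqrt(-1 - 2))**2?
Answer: (9 + I*sqrt(3))**2 ≈ 78.0 + 31.177*I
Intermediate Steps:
(9 + sqrt(-1 - 2))**2 = (9 + sqrt(-3))**2 = (9 + I*sqrt(3))**2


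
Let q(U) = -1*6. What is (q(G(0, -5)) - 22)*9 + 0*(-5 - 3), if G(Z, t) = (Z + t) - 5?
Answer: -252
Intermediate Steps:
G(Z, t) = -5 + Z + t
q(U) = -6
(q(G(0, -5)) - 22)*9 + 0*(-5 - 3) = (-6 - 22)*9 + 0*(-5 - 3) = -28*9 + 0*(-8) = -252 + 0 = -252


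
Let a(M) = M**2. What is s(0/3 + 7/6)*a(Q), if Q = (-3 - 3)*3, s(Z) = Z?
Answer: 378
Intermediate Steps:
Q = -18 (Q = -6*3 = -18)
s(0/3 + 7/6)*a(Q) = (0/3 + 7/6)*(-18)**2 = (0*(1/3) + 7*(1/6))*324 = (0 + 7/6)*324 = (7/6)*324 = 378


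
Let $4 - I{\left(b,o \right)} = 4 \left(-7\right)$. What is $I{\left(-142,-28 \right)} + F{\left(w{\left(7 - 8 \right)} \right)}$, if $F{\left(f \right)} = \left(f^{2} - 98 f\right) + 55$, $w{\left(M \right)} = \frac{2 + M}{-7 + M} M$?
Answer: $\frac{4785}{64} \approx 74.766$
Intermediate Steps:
$I{\left(b,o \right)} = 32$ ($I{\left(b,o \right)} = 4 - 4 \left(-7\right) = 4 - -28 = 4 + 28 = 32$)
$w{\left(M \right)} = \frac{M \left(2 + M\right)}{-7 + M}$ ($w{\left(M \right)} = \frac{2 + M}{-7 + M} M = \frac{M \left(2 + M\right)}{-7 + M}$)
$F{\left(f \right)} = 55 + f^{2} - 98 f$
$I{\left(-142,-28 \right)} + F{\left(w{\left(7 - 8 \right)} \right)} = 32 + \left(55 + \left(\frac{\left(7 - 8\right) \left(2 + \left(7 - 8\right)\right)}{-7 + \left(7 - 8\right)}\right)^{2} - 98 \frac{\left(7 - 8\right) \left(2 + \left(7 - 8\right)\right)}{-7 + \left(7 - 8\right)}\right) = 32 + \left(55 + \left(- \frac{2 - 1}{-7 - 1}\right)^{2} - 98 \left(- \frac{2 - 1}{-7 - 1}\right)\right) = 32 + \left(55 + \left(\left(-1\right) \frac{1}{-8} \cdot 1\right)^{2} - 98 \left(\left(-1\right) \frac{1}{-8} \cdot 1\right)\right) = 32 + \left(55 + \left(\left(-1\right) \left(- \frac{1}{8}\right) 1\right)^{2} - 98 \left(\left(-1\right) \left(- \frac{1}{8}\right) 1\right)\right) = 32 + \left(55 + \left(\frac{1}{8}\right)^{2} - \frac{49}{4}\right) = 32 + \left(55 + \frac{1}{64} - \frac{49}{4}\right) = 32 + \frac{2737}{64} = \frac{4785}{64}$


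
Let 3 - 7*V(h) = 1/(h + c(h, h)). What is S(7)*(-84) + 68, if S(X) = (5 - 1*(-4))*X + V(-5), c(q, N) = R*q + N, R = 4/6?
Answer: -52609/10 ≈ -5260.9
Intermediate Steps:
R = ⅔ (R = 4*(⅙) = ⅔ ≈ 0.66667)
c(q, N) = N + 2*q/3 (c(q, N) = 2*q/3 + N = N + 2*q/3)
V(h) = 3/7 - 3/(56*h) (V(h) = 3/7 - 1/(7*(h + (h + 2*h/3))) = 3/7 - 1/(7*(h + 5*h/3)) = 3/7 - 3/(8*h)/7 = 3/7 - 3/(56*h))
S(X) = 123/280 + 9*X (S(X) = (5 - 1*(-4))*X + (3/56)*(-1 + 8*(-5))/(-5) = (5 + 4)*X + (3/56)*(-⅕)*(-1 - 40) = 9*X + (3/56)*(-⅕)*(-41) = 9*X + 123/280 = 123/280 + 9*X)
S(7)*(-84) + 68 = (123/280 + 9*7)*(-84) + 68 = (123/280 + 63)*(-84) + 68 = (17763/280)*(-84) + 68 = -53289/10 + 68 = -52609/10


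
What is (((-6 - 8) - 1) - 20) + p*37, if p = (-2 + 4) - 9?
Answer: -294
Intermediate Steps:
p = -7 (p = 2 - 9 = -7)
(((-6 - 8) - 1) - 20) + p*37 = (((-6 - 8) - 1) - 20) - 7*37 = ((-14 - 1) - 20) - 259 = (-15 - 20) - 259 = -35 - 259 = -294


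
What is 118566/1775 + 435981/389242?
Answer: 6703533321/98700650 ≈ 67.918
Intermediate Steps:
118566/1775 + 435981/389242 = 118566*(1/1775) + 435981*(1/389242) = 118566/1775 + 62283/55606 = 6703533321/98700650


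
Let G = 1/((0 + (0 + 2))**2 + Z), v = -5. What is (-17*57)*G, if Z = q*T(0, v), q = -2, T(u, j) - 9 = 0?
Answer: 969/14 ≈ 69.214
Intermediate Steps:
T(u, j) = 9 (T(u, j) = 9 + 0 = 9)
Z = -18 (Z = -2*9 = -18)
G = -1/14 (G = 1/((0 + (0 + 2))**2 - 18) = 1/((0 + 2)**2 - 18) = 1/(2**2 - 18) = 1/(4 - 18) = 1/(-14) = -1/14 ≈ -0.071429)
(-17*57)*G = -17*57*(-1/14) = -969*(-1/14) = 969/14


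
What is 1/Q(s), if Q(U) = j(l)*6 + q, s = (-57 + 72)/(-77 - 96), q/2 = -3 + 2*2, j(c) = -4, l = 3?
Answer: -1/22 ≈ -0.045455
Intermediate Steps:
q = 2 (q = 2*(-3 + 2*2) = 2*(-3 + 4) = 2*1 = 2)
s = -15/173 (s = 15/(-173) = 15*(-1/173) = -15/173 ≈ -0.086705)
Q(U) = -22 (Q(U) = -4*6 + 2 = -24 + 2 = -22)
1/Q(s) = 1/(-22) = -1/22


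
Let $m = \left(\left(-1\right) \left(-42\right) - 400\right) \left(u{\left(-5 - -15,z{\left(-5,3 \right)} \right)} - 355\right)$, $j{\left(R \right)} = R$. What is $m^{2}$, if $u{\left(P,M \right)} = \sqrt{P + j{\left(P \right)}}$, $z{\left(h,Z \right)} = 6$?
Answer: $16154431380 - 181992880 \sqrt{5} \approx 1.5747 \cdot 10^{10}$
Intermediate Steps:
$u{\left(P,M \right)} = \sqrt{2} \sqrt{P}$ ($u{\left(P,M \right)} = \sqrt{P + P} = \sqrt{2 P} = \sqrt{2} \sqrt{P}$)
$m = 127090 - 716 \sqrt{5}$ ($m = \left(\left(-1\right) \left(-42\right) - 400\right) \left(\sqrt{2} \sqrt{-5 - -15} - 355\right) = \left(42 - 400\right) \left(\sqrt{2} \sqrt{-5 + 15} - 355\right) = - 358 \left(\sqrt{2} \sqrt{10} - 355\right) = - 358 \left(2 \sqrt{5} - 355\right) = - 358 \left(-355 + 2 \sqrt{5}\right) = 127090 - 716 \sqrt{5} \approx 1.2549 \cdot 10^{5}$)
$m^{2} = \left(127090 - 716 \sqrt{5}\right)^{2}$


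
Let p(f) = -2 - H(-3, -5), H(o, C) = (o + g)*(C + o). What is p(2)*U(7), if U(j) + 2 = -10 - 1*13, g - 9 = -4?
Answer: -350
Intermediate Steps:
g = 5 (g = 9 - 4 = 5)
U(j) = -25 (U(j) = -2 + (-10 - 1*13) = -2 + (-10 - 13) = -2 - 23 = -25)
H(o, C) = (5 + o)*(C + o) (H(o, C) = (o + 5)*(C + o) = (5 + o)*(C + o))
p(f) = 14 (p(f) = -2 - ((-3)² + 5*(-5) + 5*(-3) - 5*(-3)) = -2 - (9 - 25 - 15 + 15) = -2 - 1*(-16) = -2 + 16 = 14)
p(2)*U(7) = 14*(-25) = -350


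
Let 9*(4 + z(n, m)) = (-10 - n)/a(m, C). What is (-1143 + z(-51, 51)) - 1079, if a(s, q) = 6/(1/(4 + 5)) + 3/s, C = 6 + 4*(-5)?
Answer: -18410549/8271 ≈ -2225.9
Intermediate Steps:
C = -14 (C = 6 - 20 = -14)
a(s, q) = 54 + 3/s (a(s, q) = 6/(1/9) + 3/s = 6/(⅑) + 3/s = 6*9 + 3/s = 54 + 3/s)
z(n, m) = -4 + (-10 - n)/(9*(54 + 3/m)) (z(n, m) = -4 + ((-10 - n)/(54 + 3/m))/9 = -4 + (-10 - n)/(9*(54 + 3/m)))
(-1143 + z(-51, 51)) - 1079 = (-1143 + (-108 - 1954*51 - 1*51*(-51))/(27*(1 + 18*51))) - 1079 = (-1143 + (-108 - 99654 + 2601)/(27*(1 + 918))) - 1079 = (-1143 + (1/27)*(-97161)/919) - 1079 = (-1143 + (1/27)*(1/919)*(-97161)) - 1079 = (-1143 - 32387/8271) - 1079 = -9486140/8271 - 1079 = -18410549/8271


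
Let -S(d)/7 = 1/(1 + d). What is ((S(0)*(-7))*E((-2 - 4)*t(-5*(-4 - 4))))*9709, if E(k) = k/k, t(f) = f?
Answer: 475741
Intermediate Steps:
S(d) = -7/(1 + d)
E(k) = 1
((S(0)*(-7))*E((-2 - 4)*t(-5*(-4 - 4))))*9709 = ((-7/(1 + 0)*(-7))*1)*9709 = ((-7/1*(-7))*1)*9709 = ((-7*1*(-7))*1)*9709 = (-7*(-7)*1)*9709 = (49*1)*9709 = 49*9709 = 475741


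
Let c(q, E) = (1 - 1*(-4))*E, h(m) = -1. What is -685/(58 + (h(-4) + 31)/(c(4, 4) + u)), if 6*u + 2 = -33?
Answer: -11645/1022 ≈ -11.394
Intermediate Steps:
u = -35/6 (u = -1/3 + (1/6)*(-33) = -1/3 - 11/2 = -35/6 ≈ -5.8333)
c(q, E) = 5*E (c(q, E) = (1 + 4)*E = 5*E)
-685/(58 + (h(-4) + 31)/(c(4, 4) + u)) = -685/(58 + (-1 + 31)/(5*4 - 35/6)) = -685/(58 + 30/(20 - 35/6)) = -685/(58 + 30/(85/6)) = -685/(58 + 30*(6/85)) = -685/(58 + 36/17) = -685/1022/17 = -685*17/1022 = -11645/1022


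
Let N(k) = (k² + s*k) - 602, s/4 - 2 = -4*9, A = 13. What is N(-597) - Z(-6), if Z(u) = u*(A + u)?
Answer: 437041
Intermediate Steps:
s = -136 (s = 8 + 4*(-4*9) = 8 + 4*(-36) = 8 - 144 = -136)
N(k) = -602 + k² - 136*k (N(k) = (k² - 136*k) - 602 = -602 + k² - 136*k)
Z(u) = u*(13 + u)
N(-597) - Z(-6) = (-602 + (-597)² - 136*(-597)) - (-6)*(13 - 6) = (-602 + 356409 + 81192) - (-6)*7 = 436999 - 1*(-42) = 436999 + 42 = 437041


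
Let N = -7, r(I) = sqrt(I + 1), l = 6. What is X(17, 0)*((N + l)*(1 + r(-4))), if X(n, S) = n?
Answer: -17 - 17*I*sqrt(3) ≈ -17.0 - 29.445*I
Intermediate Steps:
r(I) = sqrt(1 + I)
X(17, 0)*((N + l)*(1 + r(-4))) = 17*((-7 + 6)*(1 + sqrt(1 - 4))) = 17*(-(1 + sqrt(-3))) = 17*(-(1 + I*sqrt(3))) = 17*(-1 - I*sqrt(3)) = -17 - 17*I*sqrt(3)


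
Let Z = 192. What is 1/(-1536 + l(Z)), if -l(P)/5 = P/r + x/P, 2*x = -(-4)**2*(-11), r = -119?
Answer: -2856/4370321 ≈ -0.00065350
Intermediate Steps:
x = 88 (x = (-(-4)**2*(-11))/2 = (-16*(-11))/2 = (-1*(-176))/2 = (1/2)*176 = 88)
l(P) = -440/P + 5*P/119 (l(P) = -5*(P/(-119) + 88/P) = -5*(P*(-1/119) + 88/P) = -5*(-P/119 + 88/P) = -5*(88/P - P/119) = -440/P + 5*P/119)
1/(-1536 + l(Z)) = 1/(-1536 + (-440/192 + (5/119)*192)) = 1/(-1536 + (-440*1/192 + 960/119)) = 1/(-1536 + (-55/24 + 960/119)) = 1/(-1536 + 16495/2856) = 1/(-4370321/2856) = -2856/4370321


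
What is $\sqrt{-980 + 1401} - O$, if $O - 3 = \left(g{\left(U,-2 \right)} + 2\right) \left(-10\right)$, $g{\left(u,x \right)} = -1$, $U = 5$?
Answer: $7 + \sqrt{421} \approx 27.518$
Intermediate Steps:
$O = -7$ ($O = 3 + \left(-1 + 2\right) \left(-10\right) = 3 + 1 \left(-10\right) = 3 - 10 = -7$)
$\sqrt{-980 + 1401} - O = \sqrt{-980 + 1401} - -7 = \sqrt{421} + 7 = 7 + \sqrt{421}$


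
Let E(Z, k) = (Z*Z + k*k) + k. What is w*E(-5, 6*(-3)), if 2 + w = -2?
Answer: -1324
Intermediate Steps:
E(Z, k) = k + Z**2 + k**2 (E(Z, k) = (Z**2 + k**2) + k = k + Z**2 + k**2)
w = -4 (w = -2 - 2 = -4)
w*E(-5, 6*(-3)) = -4*(6*(-3) + (-5)**2 + (6*(-3))**2) = -4*(-18 + 25 + (-18)**2) = -4*(-18 + 25 + 324) = -4*331 = -1324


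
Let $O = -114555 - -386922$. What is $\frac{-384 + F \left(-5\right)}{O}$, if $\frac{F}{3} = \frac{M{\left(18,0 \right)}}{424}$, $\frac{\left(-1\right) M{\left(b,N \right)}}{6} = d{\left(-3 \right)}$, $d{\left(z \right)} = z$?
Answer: $- \frac{27181}{19247268} \approx -0.0014122$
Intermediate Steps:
$O = 272367$ ($O = -114555 + 386922 = 272367$)
$M{\left(b,N \right)} = 18$ ($M{\left(b,N \right)} = \left(-6\right) \left(-3\right) = 18$)
$F = \frac{27}{212}$ ($F = 3 \cdot \frac{18}{424} = 3 \cdot 18 \cdot \frac{1}{424} = 3 \cdot \frac{9}{212} = \frac{27}{212} \approx 0.12736$)
$\frac{-384 + F \left(-5\right)}{O} = \frac{-384 + \frac{27}{212} \left(-5\right)}{272367} = \left(-384 - \frac{135}{212}\right) \frac{1}{272367} = \left(- \frac{81543}{212}\right) \frac{1}{272367} = - \frac{27181}{19247268}$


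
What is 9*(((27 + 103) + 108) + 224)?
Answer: 4158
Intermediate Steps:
9*(((27 + 103) + 108) + 224) = 9*((130 + 108) + 224) = 9*(238 + 224) = 9*462 = 4158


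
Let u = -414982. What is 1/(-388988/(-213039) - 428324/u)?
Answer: 44203675149/126336367426 ≈ 0.34989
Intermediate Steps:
1/(-388988/(-213039) - 428324/u) = 1/(-388988/(-213039) - 428324/(-414982)) = 1/(-388988*(-1/213039) - 428324*(-1/414982)) = 1/(388988/213039 + 214162/207491) = 1/(126336367426/44203675149) = 44203675149/126336367426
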